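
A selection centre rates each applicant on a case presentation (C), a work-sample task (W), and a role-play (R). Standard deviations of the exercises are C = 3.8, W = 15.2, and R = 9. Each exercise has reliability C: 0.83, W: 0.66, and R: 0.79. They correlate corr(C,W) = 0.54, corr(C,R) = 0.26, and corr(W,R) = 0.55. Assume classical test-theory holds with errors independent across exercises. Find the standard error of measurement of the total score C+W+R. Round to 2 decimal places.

9.90

Var(total) = 326.48 + 230.645 = 557.125.
True-score variance = 228.462 + 230.645 = 459.106, so reliability = 0.8241.
Error variance = 557.125 − 459.106 = 98.0184; SEM = √98.0184 = 9.90.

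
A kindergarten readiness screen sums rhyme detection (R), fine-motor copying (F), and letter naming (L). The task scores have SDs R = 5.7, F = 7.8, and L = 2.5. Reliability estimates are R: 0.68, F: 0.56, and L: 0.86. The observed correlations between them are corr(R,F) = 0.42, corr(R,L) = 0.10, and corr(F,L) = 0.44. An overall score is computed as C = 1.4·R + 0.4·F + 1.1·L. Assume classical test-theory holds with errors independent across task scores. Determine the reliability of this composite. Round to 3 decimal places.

0.774

Var(C) = 1.4²·5.7² + 0.4²·7.8² + 1.1²·2.5² + 2·[0.56·5.7·7.8·0.42 + 1.54·5.7·2.5·0.10 + 0.44·7.8·2.5·0.44] = 80.9773 + 32.8534 = 113.831.
Because errors are independent across components, Cov(Tᵢ,Tⱼ) = Cov(Xᵢ,Xⱼ); the off-diagonal part of the true-score variance is the same as above.
True-score variance = [1.4²·5.7²·0.68 + 0.4²·7.8²·0.56 + 1.1²·2.5²·0.86] + 32.8534 = 55.2577 + 32.8534 = 88.1111.
Reliability = 88.1111 / 113.831 = 0.774.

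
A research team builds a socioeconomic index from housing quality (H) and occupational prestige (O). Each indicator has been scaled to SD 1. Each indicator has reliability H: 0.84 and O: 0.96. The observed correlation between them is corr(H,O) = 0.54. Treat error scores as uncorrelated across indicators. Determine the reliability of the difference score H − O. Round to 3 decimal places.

Var(H−O) = 1 + 1 − 2·0.54 = 2 − 1.08 = 0.92.
Under uncorrelated errors the observed covariances equal the true-score covariances, so only the own-variance terms attenuate.
True-score variance = [0.84 + 0.96] − 1.08 = 1.8 − 1.08 = 0.72.
Reliability = 0.72 / 0.92 = 0.783.

0.783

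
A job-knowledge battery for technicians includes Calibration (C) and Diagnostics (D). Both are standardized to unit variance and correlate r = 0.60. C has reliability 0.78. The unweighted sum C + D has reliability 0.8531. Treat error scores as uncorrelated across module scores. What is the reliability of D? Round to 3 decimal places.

0.750

Var(C+D) = 2 + 2·0.60 = 3.200.
True-score variance = ρ_C + ρ_D + 2·0.60, so 0.8531 = (0.78 + ρ_D + 1.20) / 3.200.
ρ_D = 0.8531·3.200 − 0.78 − 1.20 = 0.750.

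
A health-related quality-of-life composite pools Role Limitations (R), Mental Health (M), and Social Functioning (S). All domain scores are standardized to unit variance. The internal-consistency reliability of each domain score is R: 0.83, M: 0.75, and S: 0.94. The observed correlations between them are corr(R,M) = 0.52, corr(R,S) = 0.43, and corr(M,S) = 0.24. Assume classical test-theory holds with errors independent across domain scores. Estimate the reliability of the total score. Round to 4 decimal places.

0.9108

Var(R+M+S) = 3 + 2·[0.52 + 0.43 + 0.24] = 3 + 2.38 = 5.38.
With uncorrelated errors the cross-covariances are all true-score covariance, so they carry over unchanged; only the diagonal terms shrink to ρᵢσᵢ².
True-score variance = [0.83 + 0.75 + 0.94] + 2.38 = 2.52 + 2.38 = 4.9.
Reliability = 4.9 / 5.38 = 0.9108.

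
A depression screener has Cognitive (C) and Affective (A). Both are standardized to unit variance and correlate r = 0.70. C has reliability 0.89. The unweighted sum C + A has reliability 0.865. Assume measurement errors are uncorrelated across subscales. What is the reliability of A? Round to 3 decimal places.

Var(C+A) = 2 + 2·0.70 = 3.400.
True-score variance = ρ_C + ρ_A + 2·0.70, so 0.865 = (0.89 + ρ_A + 1.40) / 3.400.
ρ_A = 0.865·3.400 − 0.89 − 1.40 = 0.651.

0.651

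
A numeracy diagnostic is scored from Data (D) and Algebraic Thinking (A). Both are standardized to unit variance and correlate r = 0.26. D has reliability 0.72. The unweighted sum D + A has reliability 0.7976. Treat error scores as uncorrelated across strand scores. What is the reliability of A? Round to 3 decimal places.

0.770

Var(D+A) = 2 + 2·0.26 = 2.520.
True-score variance = ρ_D + ρ_A + 2·0.26, so 0.7976 = (0.72 + ρ_A + 0.52) / 2.520.
ρ_A = 0.7976·2.520 − 0.72 − 0.52 = 0.770.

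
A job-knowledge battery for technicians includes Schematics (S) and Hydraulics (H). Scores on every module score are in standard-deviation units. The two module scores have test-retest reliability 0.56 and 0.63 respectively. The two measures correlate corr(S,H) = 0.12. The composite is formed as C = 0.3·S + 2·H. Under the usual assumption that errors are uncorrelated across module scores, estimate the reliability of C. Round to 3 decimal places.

0.641

Var(C) = 0.3² + 2² + 2·[0.6·0.12] = 4.09 + 0.144 = 4.234.
Because errors are independent across components, Cov(Tᵢ,Tⱼ) = Cov(Xᵢ,Xⱼ); the off-diagonal part of the true-score variance is the same as above.
True-score variance = [0.3²·0.56 + 2²·0.63] + 0.144 = 2.5704 + 0.144 = 2.7144.
Reliability = 2.7144 / 4.234 = 0.641.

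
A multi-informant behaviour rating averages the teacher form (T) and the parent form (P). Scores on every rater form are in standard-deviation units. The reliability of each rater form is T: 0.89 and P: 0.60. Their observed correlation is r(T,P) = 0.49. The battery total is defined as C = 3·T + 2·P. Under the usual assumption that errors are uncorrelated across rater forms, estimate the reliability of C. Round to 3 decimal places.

Var(C) = 3² + 2² + 2·[6·0.49] = 13 + 5.88 = 18.88.
Because errors are independent across components, Cov(Tᵢ,Tⱼ) = Cov(Xᵢ,Xⱼ); the off-diagonal part of the true-score variance is the same as above.
True-score variance = [3²·0.89 + 2²·0.60] + 5.88 = 10.41 + 5.88 = 16.29.
Reliability = 16.29 / 18.88 = 0.863.

0.863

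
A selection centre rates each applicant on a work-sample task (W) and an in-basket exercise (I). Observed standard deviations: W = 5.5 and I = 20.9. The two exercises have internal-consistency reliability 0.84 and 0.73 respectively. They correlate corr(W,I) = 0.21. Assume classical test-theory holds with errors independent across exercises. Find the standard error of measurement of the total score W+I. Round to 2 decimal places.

11.08

Var(total) = 467.06 + 48.279 = 515.339.
True-score variance = 344.281 + 48.279 = 392.56, so reliability = 0.7618.
Error variance = 515.339 − 392.56 = 122.779; SEM = √122.779 = 11.08.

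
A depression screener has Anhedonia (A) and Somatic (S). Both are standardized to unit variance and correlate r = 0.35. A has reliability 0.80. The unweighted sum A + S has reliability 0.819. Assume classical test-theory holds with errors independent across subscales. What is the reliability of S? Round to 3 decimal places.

Var(A+S) = 2 + 2·0.35 = 2.700.
True-score variance = ρ_A + ρ_S + 2·0.35, so 0.819 = (0.80 + ρ_S + 0.70) / 2.700.
ρ_S = 0.819·2.700 − 0.80 − 0.70 = 0.711.

0.711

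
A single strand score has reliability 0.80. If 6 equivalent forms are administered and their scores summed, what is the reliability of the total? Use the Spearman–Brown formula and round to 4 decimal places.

0.9600

ρ_k = kρ / (1 + (k−1)ρ) = 6·0.80 / (1 + 5·0.80) = 4.800 / 5.000 = 0.9600.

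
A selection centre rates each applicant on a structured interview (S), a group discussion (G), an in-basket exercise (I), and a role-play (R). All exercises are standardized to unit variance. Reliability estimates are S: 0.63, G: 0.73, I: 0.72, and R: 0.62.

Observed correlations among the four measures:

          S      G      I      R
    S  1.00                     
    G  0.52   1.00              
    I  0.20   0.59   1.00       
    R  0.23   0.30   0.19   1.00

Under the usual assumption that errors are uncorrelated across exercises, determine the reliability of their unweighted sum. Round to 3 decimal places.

0.839

Var(S+G+I+R) = 4 + 2·[0.52 + 0.20 + 0.23 + 0.59 + 0.30 + 0.19] = 4 + 4.06 = 8.06.
With uncorrelated errors the cross-covariances are all true-score covariance, so they carry over unchanged; only the diagonal terms shrink to ρᵢσᵢ².
True-score variance = [0.63 + 0.73 + 0.72 + 0.62] + 4.06 = 2.7 + 4.06 = 6.76.
Reliability = 6.76 / 8.06 = 0.839.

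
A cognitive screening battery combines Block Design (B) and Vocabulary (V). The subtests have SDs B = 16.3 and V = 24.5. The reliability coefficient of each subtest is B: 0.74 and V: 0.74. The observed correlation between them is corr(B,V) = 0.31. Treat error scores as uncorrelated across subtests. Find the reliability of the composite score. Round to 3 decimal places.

0.798

Var(B+V) = 16.3² + 24.5² + 2·[16.3·24.5·0.31] = 865.94 + 247.597 = 1113.54.
Because errors are independent across components, Cov(Tᵢ,Tⱼ) = Cov(Xᵢ,Xⱼ); the off-diagonal part of the true-score variance is the same as above.
True-score variance = [16.3²·0.74 + 24.5²·0.74] + 247.597 = 640.796 + 247.597 = 888.393.
Reliability = 888.393 / 1113.54 = 0.798.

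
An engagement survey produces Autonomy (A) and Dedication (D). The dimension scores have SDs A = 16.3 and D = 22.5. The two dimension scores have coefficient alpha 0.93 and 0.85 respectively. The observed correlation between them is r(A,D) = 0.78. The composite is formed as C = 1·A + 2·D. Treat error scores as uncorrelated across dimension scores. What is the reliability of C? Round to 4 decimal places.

0.9062

Var(C) = 16.3² + 2²·22.5² + 2·[2·16.3·22.5·0.78] = 2290.69 + 1144.26 = 3434.95.
With uncorrelated errors the cross-covariances are all true-score covariance, so they carry over unchanged; only the diagonal terms shrink to ρᵢσᵢ².
True-score variance = [16.3²·0.93 + 2²·22.5²·0.85] + 1144.26 = 1968.34 + 1144.26 = 3112.6.
Reliability = 3112.6 / 3434.95 = 0.9062.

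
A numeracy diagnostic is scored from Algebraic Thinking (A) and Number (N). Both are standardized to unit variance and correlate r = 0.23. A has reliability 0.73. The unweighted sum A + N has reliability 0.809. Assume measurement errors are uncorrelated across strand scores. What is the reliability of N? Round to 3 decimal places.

Var(A+N) = 2 + 2·0.23 = 2.460.
True-score variance = ρ_A + ρ_N + 2·0.23, so 0.809 = (0.73 + ρ_N + 0.46) / 2.460.
ρ_N = 0.809·2.460 − 0.73 − 0.46 = 0.800.

0.800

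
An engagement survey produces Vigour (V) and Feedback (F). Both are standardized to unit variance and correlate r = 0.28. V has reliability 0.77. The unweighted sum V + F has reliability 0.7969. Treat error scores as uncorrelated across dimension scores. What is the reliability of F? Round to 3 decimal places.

Var(V+F) = 2 + 2·0.28 = 2.560.
True-score variance = ρ_V + ρ_F + 2·0.28, so 0.7969 = (0.77 + ρ_F + 0.56) / 2.560.
ρ_F = 0.7969·2.560 − 0.77 − 0.56 = 0.710.

0.710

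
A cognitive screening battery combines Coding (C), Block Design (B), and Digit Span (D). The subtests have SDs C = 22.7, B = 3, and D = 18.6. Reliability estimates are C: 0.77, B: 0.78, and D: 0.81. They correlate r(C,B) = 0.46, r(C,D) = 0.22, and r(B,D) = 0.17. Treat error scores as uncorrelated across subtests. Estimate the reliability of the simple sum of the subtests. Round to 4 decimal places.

Var(C+B+D) = 22.7² + 3² + 18.6² + 2·[22.7·3·0.46 + 22.7·18.6·0.22 + 3·18.6·0.17] = 870.25 + 267.401 = 1137.65.
With uncorrelated errors the cross-covariances are all true-score covariance, so they carry over unchanged; only the diagonal terms shrink to ρᵢσᵢ².
True-score variance = [22.7²·0.77 + 3²·0.78 + 18.6²·0.81] + 267.401 = 684.021 + 267.401 = 951.422.
Reliability = 951.422 / 1137.65 = 0.8363.

0.8363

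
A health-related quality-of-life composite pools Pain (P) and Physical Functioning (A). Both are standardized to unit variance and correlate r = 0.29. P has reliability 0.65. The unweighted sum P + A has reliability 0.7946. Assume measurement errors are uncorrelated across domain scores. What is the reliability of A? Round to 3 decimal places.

0.820

Var(P+A) = 2 + 2·0.29 = 2.580.
True-score variance = ρ_P + ρ_A + 2·0.29, so 0.7946 = (0.65 + ρ_A + 0.58) / 2.580.
ρ_A = 0.7946·2.580 − 0.65 − 0.58 = 0.820.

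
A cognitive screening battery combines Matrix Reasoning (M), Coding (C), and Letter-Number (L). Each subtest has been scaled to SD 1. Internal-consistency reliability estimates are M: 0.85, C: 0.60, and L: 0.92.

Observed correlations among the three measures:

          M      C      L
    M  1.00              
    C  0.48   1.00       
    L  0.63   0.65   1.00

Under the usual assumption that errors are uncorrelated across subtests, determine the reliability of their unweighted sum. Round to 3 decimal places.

Var(M+C+L) = 3 + 2·[0.48 + 0.63 + 0.65] = 3 + 3.52 = 6.52.
Because errors are independent across components, Cov(Tᵢ,Tⱼ) = Cov(Xᵢ,Xⱼ); the off-diagonal part of the true-score variance is the same as above.
True-score variance = [0.85 + 0.60 + 0.92] + 3.52 = 2.37 + 3.52 = 5.89.
Reliability = 5.89 / 6.52 = 0.903.

0.903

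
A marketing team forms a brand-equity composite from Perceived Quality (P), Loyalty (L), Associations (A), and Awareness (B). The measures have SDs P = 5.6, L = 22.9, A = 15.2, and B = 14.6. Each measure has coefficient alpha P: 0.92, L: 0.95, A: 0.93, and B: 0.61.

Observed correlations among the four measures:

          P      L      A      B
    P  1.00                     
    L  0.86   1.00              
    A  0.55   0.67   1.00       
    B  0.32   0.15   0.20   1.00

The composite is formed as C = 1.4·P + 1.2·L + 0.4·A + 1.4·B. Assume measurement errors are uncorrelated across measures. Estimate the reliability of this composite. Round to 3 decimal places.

0.907

Var(C) = 1.4²·5.6² + 1.2²·22.9² + 0.4²·15.2² + 1.4²·14.6² + 2·[1.68·5.6·22.9·0.86 + 0.56·5.6·15.2·0.55 + 1.96·5.6·14.6·0.32 + 0.48·22.9·15.2·0.67 + 1.68·22.9·14.6·0.15 + 0.56·15.2·14.6·0.20] = 1271.38 + 967.658 = 2239.03.
Because errors are independent across components, Cov(Tᵢ,Tⱼ) = Cov(Xᵢ,Xⱼ); the off-diagonal part of the true-score variance is the same as above.
True-score variance = [1.4²·5.6²·0.92 + 1.2²·22.9²·0.95 + 0.4²·15.2²·0.93 + 1.4²·14.6²·0.61] + 967.658 = 1063.17 + 967.658 = 2030.83.
Reliability = 2030.83 / 2239.03 = 0.907.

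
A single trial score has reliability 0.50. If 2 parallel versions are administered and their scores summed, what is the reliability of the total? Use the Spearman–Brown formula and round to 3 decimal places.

0.667

ρ_k = kρ / (1 + (k−1)ρ) = 2·0.50 / (1 + 1·0.50) = 1.000 / 1.500 = 0.667.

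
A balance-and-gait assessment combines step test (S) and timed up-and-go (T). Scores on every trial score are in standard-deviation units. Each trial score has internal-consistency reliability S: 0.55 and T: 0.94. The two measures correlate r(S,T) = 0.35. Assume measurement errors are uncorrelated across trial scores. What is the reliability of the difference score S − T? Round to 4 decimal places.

Var(S−T) = 1 + 1 − 2·0.35 = 2 − 0.7 = 1.3.
With uncorrelated errors the cross-covariances are all true-score covariance, so they carry over unchanged; only the diagonal terms shrink to ρᵢσᵢ².
True-score variance = [0.55 + 0.94] − 0.7 = 1.49 − 0.7 = 0.79.
Reliability = 0.79 / 1.3 = 0.6077.

0.6077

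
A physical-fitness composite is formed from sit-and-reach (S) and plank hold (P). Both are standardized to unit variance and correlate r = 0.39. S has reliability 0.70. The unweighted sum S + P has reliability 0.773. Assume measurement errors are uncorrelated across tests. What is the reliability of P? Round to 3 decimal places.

0.669

Var(S+P) = 2 + 2·0.39 = 2.780.
True-score variance = ρ_S + ρ_P + 2·0.39, so 0.773 = (0.70 + ρ_P + 0.78) / 2.780.
ρ_P = 0.773·2.780 − 0.70 − 0.78 = 0.669.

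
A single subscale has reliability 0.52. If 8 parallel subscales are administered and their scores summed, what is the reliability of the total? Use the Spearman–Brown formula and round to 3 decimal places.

0.897

ρ_k = kρ / (1 + (k−1)ρ) = 8·0.52 / (1 + 7·0.52) = 4.160 / 4.640 = 0.897.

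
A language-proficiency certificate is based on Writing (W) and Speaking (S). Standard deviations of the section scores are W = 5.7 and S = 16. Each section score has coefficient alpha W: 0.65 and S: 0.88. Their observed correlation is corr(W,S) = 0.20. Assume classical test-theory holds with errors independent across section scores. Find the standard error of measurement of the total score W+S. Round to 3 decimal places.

Var(total) = 288.49 + 36.48 = 324.97.
True-score variance = 246.399 + 36.48 = 282.879, so reliability = 0.8705.
Error variance = 324.97 − 282.879 = 42.0915; SEM = √42.0915 = 6.488.

6.488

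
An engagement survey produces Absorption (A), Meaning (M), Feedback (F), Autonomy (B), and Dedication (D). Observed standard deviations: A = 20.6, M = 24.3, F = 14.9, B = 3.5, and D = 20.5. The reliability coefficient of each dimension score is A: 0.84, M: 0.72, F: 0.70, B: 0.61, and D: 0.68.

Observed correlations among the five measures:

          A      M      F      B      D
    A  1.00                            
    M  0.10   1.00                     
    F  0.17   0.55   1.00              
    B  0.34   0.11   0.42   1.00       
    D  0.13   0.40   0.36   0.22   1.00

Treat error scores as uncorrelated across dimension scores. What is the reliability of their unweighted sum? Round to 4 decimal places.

0.8603

Var(A+M+F+B+D) = 20.6² + 24.3² + 14.9² + 3.5² + 20.5² + 2·[20.6·24.3·0.10 + 20.6·14.9·0.17 + 20.6·3.5·0.34 + 20.6·20.5·0.13 + 24.3·14.9·0.55 + 24.3·3.5·0.11 + 24.3·20.5·0.40 + 14.9·3.5·0.42 + 14.9·20.5·0.36 + 3.5·20.5·0.22] = 1669.36 + 1474.11 = 3143.47.
Under uncorrelated errors the observed covariances equal the true-score covariances, so only the own-variance terms attenuate.
True-score variance = [20.6²·0.84 + 24.3²·0.72 + 14.9²·0.70 + 3.5²·0.61 + 20.5²·0.68] + 1474.11 = 1230.26 + 1474.11 = 2704.37.
Reliability = 2704.37 / 3143.47 = 0.8603.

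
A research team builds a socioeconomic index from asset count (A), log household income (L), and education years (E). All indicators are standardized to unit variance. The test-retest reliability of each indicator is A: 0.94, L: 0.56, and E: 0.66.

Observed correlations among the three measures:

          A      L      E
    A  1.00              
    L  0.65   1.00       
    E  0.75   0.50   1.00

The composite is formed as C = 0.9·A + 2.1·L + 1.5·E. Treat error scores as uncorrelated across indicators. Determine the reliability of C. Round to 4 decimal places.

0.8176

Var(C) = 0.9² + 2.1² + 1.5² + 2·[1.89·0.65 + 1.35·0.75 + 3.15·0.50] = 7.47 + 7.632 = 15.102.
With uncorrelated errors the cross-covariances are all true-score covariance, so they carry over unchanged; only the diagonal terms shrink to ρᵢσᵢ².
True-score variance = [0.9²·0.94 + 2.1²·0.56 + 1.5²·0.66] + 7.632 = 4.716 + 7.632 = 12.348.
Reliability = 12.348 / 15.102 = 0.8176.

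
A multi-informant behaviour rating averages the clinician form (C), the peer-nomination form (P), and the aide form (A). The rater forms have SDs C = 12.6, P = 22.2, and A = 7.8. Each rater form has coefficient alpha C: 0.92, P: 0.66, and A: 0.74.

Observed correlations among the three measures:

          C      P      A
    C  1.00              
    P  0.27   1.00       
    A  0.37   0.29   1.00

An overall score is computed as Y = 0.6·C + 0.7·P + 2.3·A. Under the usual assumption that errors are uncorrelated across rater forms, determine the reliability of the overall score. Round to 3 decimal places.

0.820

Var(Y) = 0.6²·12.6² + 0.7²·22.2² + 2.3²·7.8² + 2·[0.42·12.6·22.2·0.27 + 1.38·12.6·7.8·0.37 + 1.61·22.2·7.8·0.29] = 620.489 + 325.501 = 945.99.
Under uncorrelated errors the observed covariances equal the true-score covariances, so only the own-variance terms attenuate.
True-score variance = [0.6²·12.6²·0.92 + 0.7²·22.2²·0.66 + 2.3²·7.8²·0.74] + 325.501 = 450.13 + 325.501 = 775.631.
Reliability = 775.631 / 945.99 = 0.820.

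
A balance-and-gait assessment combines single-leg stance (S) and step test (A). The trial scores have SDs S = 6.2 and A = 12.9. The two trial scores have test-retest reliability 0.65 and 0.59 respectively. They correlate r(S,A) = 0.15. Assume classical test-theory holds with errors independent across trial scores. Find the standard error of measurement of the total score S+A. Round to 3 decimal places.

Var(total) = 204.85 + 23.994 = 228.844.
True-score variance = 123.168 + 23.994 = 147.162, so reliability = 0.6431.
Error variance = 228.844 − 147.162 = 81.6821; SEM = √81.6821 = 9.038.

9.038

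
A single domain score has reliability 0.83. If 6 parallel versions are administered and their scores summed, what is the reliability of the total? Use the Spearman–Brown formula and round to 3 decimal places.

ρ_k = kρ / (1 + (k−1)ρ) = 6·0.83 / (1 + 5·0.83) = 4.980 / 5.150 = 0.967.

0.967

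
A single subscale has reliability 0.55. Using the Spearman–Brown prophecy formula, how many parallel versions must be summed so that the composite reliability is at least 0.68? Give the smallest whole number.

2

k ≥ ρ*(1−ρ₁)/(ρ₁(1−ρ*)) = 0.68·0.45 / (0.55·0.32) = 1.739.
Smallest integer k = 2.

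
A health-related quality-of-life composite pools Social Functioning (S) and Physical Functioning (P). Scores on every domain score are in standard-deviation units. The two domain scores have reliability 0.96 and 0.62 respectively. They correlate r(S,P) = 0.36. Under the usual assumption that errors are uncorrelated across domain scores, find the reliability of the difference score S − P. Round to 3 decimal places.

0.672

Var(S−P) = 1 + 1 − 2·0.36 = 2 − 0.72 = 1.28.
Under uncorrelated errors the observed covariances equal the true-score covariances, so only the own-variance terms attenuate.
True-score variance = [0.96 + 0.62] − 0.72 = 1.58 − 0.72 = 0.86.
Reliability = 0.86 / 1.28 = 0.672.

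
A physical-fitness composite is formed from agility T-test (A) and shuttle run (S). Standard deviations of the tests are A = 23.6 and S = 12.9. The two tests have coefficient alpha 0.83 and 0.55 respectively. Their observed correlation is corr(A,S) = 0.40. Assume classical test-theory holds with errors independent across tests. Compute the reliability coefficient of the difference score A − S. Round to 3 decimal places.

Var(A−S) = 23.6² + 12.9² − 2·23.6·12.9·0.40 = 723.37 − 243.552 = 479.818.
Under uncorrelated errors the observed covariances equal the true-score covariances, so only the own-variance terms attenuate.
True-score variance = [23.6²·0.83 + 12.9²·0.55] − 243.552 = 553.802 − 243.552 = 310.25.
Reliability = 310.25 / 479.818 = 0.647.

0.647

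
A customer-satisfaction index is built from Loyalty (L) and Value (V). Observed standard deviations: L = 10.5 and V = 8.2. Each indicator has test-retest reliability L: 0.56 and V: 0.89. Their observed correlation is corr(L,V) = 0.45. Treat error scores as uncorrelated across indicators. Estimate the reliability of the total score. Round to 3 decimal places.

0.781

Var(L+V) = 10.5² + 8.2² + 2·[10.5·8.2·0.45] = 177.49 + 77.49 = 254.98.
Because errors are independent across components, Cov(Tᵢ,Tⱼ) = Cov(Xᵢ,Xⱼ); the off-diagonal part of the true-score variance is the same as above.
True-score variance = [10.5²·0.56 + 8.2²·0.89] + 77.49 = 121.584 + 77.49 = 199.074.
Reliability = 199.074 / 254.98 = 0.781.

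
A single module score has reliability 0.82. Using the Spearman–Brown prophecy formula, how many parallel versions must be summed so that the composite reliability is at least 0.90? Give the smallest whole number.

k ≥ ρ*(1−ρ₁)/(ρ₁(1−ρ*)) = 0.90·0.18 / (0.82·0.10) = 1.976.
Smallest integer k = 2.

2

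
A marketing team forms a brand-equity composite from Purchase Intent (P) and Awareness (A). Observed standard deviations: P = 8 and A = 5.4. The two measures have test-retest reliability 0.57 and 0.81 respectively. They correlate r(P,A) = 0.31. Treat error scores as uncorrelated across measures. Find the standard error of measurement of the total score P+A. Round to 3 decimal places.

5.750

Var(total) = 93.16 + 26.784 = 119.944.
True-score variance = 60.0996 + 26.784 = 86.8836, so reliability = 0.7244.
Error variance = 119.944 − 86.8836 = 33.0604; SEM = √33.0604 = 5.750.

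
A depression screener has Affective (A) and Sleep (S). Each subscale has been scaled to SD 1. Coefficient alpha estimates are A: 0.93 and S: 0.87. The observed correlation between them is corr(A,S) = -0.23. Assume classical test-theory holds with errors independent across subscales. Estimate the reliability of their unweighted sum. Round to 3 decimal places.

0.870

Var(A+S) = 2 + 2·[(-0.23)] = 2 − 0.46 = 1.54.
Under uncorrelated errors the observed covariances equal the true-score covariances, so only the own-variance terms attenuate.
True-score variance = [0.93 + 0.87] − 0.46 = 1.8 − 0.46 = 1.34.
Reliability = 1.34 / 1.54 = 0.870.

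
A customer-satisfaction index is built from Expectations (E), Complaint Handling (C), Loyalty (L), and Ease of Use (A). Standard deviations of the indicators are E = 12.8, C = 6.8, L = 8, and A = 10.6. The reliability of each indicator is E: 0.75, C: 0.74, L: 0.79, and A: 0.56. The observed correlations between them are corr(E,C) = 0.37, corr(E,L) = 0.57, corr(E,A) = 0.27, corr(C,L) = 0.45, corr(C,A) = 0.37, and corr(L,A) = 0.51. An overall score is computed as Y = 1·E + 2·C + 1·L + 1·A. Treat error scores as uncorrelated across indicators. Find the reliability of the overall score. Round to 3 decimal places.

0.866

Var(Y) = 12.8² + 2²·6.8² + 8² + 10.6² + 2·[2·12.8·6.8·0.37 + 12.8·8·0.57 + 12.8·10.6·0.27 + 2·6.8·8·0.45 + 2·6.8·10.6·0.37 + 8·10.6·0.51] = 525.16 + 609.917 = 1135.08.
With uncorrelated errors the cross-covariances are all true-score covariance, so they carry over unchanged; only the diagonal terms shrink to ρᵢσᵢ².
True-score variance = [12.8²·0.75 + 2²·6.8²·0.74 + 8²·0.79 + 10.6²·0.56] + 609.917 = 373.232 + 609.917 = 983.149.
Reliability = 983.149 / 1135.08 = 0.866.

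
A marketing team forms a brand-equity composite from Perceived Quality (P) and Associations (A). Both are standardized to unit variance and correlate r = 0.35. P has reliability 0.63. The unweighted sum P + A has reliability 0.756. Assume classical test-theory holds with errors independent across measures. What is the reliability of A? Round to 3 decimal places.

Var(P+A) = 2 + 2·0.35 = 2.700.
True-score variance = ρ_P + ρ_A + 2·0.35, so 0.756 = (0.63 + ρ_A + 0.70) / 2.700.
ρ_A = 0.756·2.700 − 0.63 − 0.70 = 0.711.

0.711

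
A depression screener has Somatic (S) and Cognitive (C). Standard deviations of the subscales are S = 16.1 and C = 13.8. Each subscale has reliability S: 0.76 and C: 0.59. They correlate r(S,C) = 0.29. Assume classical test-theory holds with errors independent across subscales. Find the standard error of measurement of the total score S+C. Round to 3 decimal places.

11.844

Var(total) = 449.65 + 128.864 = 578.514.
True-score variance = 309.359 + 128.864 = 438.224, so reliability = 0.7575.
Error variance = 578.514 − 438.224 = 140.291; SEM = √140.291 = 11.844.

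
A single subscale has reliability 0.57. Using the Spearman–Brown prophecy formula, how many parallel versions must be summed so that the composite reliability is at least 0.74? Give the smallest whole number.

k ≥ ρ*(1−ρ₁)/(ρ₁(1−ρ*)) = 0.74·0.43 / (0.57·0.26) = 2.147.
Smallest integer k = 3.

3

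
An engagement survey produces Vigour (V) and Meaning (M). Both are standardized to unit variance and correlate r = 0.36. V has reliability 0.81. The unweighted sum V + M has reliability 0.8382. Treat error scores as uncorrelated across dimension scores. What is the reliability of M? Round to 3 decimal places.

Var(V+M) = 2 + 2·0.36 = 2.720.
True-score variance = ρ_V + ρ_M + 2·0.36, so 0.8382 = (0.81 + ρ_M + 0.72) / 2.720.
ρ_M = 0.8382·2.720 − 0.81 − 0.72 = 0.750.

0.750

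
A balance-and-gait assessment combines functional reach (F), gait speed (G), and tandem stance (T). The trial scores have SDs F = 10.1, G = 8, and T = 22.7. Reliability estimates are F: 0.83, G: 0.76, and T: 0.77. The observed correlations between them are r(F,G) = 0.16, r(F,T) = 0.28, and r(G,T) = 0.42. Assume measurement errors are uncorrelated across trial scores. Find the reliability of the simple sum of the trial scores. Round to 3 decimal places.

Var(F+G+T) = 10.1² + 8² + 22.7² + 2·[10.1·8·0.16 + 10.1·22.7·0.28 + 8·22.7·0.42] = 681.3 + 306.791 = 988.091.
With uncorrelated errors the cross-covariances are all true-score covariance, so they carry over unchanged; only the diagonal terms shrink to ρᵢσᵢ².
True-score variance = [10.1²·0.83 + 8²·0.76 + 22.7²·0.77] + 306.791 = 530.082 + 306.791 = 836.873.
Reliability = 836.873 / 988.091 = 0.847.

0.847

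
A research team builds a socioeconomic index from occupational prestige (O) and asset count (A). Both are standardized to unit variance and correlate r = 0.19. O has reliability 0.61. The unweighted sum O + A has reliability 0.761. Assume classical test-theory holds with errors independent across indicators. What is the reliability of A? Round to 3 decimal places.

0.821

Var(O+A) = 2 + 2·0.19 = 2.380.
True-score variance = ρ_O + ρ_A + 2·0.19, so 0.761 = (0.61 + ρ_A + 0.38) / 2.380.
ρ_A = 0.761·2.380 − 0.61 − 0.38 = 0.821.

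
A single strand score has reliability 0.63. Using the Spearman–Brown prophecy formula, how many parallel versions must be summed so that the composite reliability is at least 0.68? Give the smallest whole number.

2

k ≥ ρ*(1−ρ₁)/(ρ₁(1−ρ*)) = 0.68·0.37 / (0.63·0.32) = 1.248.
Smallest integer k = 2.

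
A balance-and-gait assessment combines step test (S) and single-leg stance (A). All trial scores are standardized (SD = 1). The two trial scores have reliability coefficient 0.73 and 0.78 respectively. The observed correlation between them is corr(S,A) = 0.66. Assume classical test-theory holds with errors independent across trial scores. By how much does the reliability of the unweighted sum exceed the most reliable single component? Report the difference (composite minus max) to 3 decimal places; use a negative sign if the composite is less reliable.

0.072

Var(sum) = 2 + 1.32 = 3.32; true-score variance = 1.51 + 1.32 = 2.83; composite reliability = 0.8524.
Max component reliability = 0.7800.
Difference = 0.8524 − 0.7800 = 0.072.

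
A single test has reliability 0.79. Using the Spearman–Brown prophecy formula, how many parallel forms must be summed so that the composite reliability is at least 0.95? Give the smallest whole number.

6

k ≥ ρ*(1−ρ₁)/(ρ₁(1−ρ*)) = 0.95·0.21 / (0.79·0.05) = 5.051.
Smallest integer k = 6.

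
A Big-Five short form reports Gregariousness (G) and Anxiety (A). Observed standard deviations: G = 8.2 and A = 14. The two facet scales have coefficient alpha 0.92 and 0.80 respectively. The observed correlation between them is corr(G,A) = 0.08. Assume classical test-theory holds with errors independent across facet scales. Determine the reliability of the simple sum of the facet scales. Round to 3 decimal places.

Var(G+A) = 8.2² + 14² + 2·[8.2·14·0.08] = 263.24 + 18.368 = 281.608.
Under uncorrelated errors the observed covariances equal the true-score covariances, so only the own-variance terms attenuate.
True-score variance = [8.2²·0.92 + 14²·0.80] + 18.368 = 218.661 + 18.368 = 237.029.
Reliability = 237.029 / 281.608 = 0.842.

0.842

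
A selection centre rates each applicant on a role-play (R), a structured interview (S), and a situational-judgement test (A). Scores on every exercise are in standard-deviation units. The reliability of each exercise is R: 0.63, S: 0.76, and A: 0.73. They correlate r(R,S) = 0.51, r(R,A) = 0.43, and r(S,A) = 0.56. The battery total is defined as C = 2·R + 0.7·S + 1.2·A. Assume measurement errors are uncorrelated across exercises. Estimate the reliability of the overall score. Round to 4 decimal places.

Var(C) = 2² + 0.7² + 1.2² + 2·[1.4·0.51 + 2.4·0.43 + 0.84·0.56] = 5.93 + 4.4328 = 10.3628.
Under uncorrelated errors the observed covariances equal the true-score covariances, so only the own-variance terms attenuate.
True-score variance = [2²·0.63 + 0.7²·0.76 + 1.2²·0.73] + 4.4328 = 3.9436 + 4.4328 = 8.3764.
Reliability = 8.3764 / 10.3628 = 0.8083.

0.8083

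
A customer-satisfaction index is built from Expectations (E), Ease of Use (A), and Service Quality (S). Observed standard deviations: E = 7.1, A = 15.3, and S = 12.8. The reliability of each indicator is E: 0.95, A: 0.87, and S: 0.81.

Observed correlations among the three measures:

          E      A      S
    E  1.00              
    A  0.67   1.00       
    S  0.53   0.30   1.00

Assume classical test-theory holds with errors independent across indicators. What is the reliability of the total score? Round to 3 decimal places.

0.921

Var(E+A+S) = 7.1² + 15.3² + 12.8² + 2·[7.1·15.3·0.67 + 7.1·12.8·0.53 + 15.3·12.8·0.30] = 448.34 + 359.401 = 807.741.
Because errors are independent across components, Cov(Tᵢ,Tⱼ) = Cov(Xᵢ,Xⱼ); the off-diagonal part of the true-score variance is the same as above.
True-score variance = [7.1²·0.95 + 15.3²·0.87 + 12.8²·0.81] + 359.401 = 384.258 + 359.401 = 743.659.
Reliability = 743.659 / 807.741 = 0.921.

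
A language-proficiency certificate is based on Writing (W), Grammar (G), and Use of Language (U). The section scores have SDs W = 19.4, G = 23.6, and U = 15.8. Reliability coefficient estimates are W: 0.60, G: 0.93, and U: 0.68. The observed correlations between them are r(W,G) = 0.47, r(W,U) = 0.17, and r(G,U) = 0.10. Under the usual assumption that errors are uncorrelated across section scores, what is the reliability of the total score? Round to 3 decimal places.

Var(W+G+U) = 19.4² + 23.6² + 15.8² + 2·[19.4·23.6·0.47 + 19.4·15.8·0.17 + 23.6·15.8·0.10] = 1182.96 + 609.162 = 1792.12.
Because errors are independent across components, Cov(Tᵢ,Tⱼ) = Cov(Xᵢ,Xⱼ); the off-diagonal part of the true-score variance is the same as above.
True-score variance = [19.4²·0.60 + 23.6²·0.93 + 15.8²·0.68] + 609.162 = 913.544 + 609.162 = 1522.71.
Reliability = 1522.71 / 1792.12 = 0.850.

0.850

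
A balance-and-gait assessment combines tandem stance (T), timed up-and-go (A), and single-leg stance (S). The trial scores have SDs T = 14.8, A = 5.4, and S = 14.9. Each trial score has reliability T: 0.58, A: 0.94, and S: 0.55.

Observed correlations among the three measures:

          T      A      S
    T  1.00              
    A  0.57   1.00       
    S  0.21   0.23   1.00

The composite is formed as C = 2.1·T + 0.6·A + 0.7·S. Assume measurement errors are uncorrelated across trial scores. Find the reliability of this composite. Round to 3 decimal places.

0.663

Var(C) = 2.1²·14.8² + 0.6²·5.4² + 0.7²·14.9² + 2·[1.26·14.8·5.4·0.57 + 1.47·14.8·14.9·0.21 + 0.42·5.4·14.9·0.23] = 1085.25 + 266.491 = 1351.74.
Because errors are independent across components, Cov(Tᵢ,Tⱼ) = Cov(Xᵢ,Xⱼ); the off-diagonal part of the true-score variance is the same as above.
True-score variance = [2.1²·14.8²·0.58 + 0.6²·5.4²·0.94 + 0.7²·14.9²·0.55] + 266.491 = 629.96 + 266.491 = 896.451.
Reliability = 896.451 / 1351.74 = 0.663.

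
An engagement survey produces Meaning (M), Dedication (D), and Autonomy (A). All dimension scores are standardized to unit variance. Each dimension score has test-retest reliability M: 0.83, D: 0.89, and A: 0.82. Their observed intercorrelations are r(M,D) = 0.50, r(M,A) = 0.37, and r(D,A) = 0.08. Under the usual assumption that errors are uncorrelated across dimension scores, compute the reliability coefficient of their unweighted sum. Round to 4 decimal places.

0.9061

Var(M+D+A) = 3 + 2·[0.50 + 0.37 + 0.08] = 3 + 1.9 = 4.9.
Under uncorrelated errors the observed covariances equal the true-score covariances, so only the own-variance terms attenuate.
True-score variance = [0.83 + 0.89 + 0.82] + 1.9 = 2.54 + 1.9 = 4.44.
Reliability = 4.44 / 4.9 = 0.9061.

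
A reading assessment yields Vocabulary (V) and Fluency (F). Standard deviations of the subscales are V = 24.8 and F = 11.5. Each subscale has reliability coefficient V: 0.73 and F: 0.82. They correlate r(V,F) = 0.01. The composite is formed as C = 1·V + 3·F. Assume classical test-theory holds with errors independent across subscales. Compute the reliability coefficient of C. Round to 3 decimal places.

Var(C) = 24.8² + 3²·11.5² + 2·[3·24.8·11.5·0.01] = 1805.29 + 17.112 = 1822.4.
Under uncorrelated errors the observed covariances equal the true-score covariances, so only the own-variance terms attenuate.
True-score variance = [24.8²·0.73 + 3²·11.5²·0.82] + 17.112 = 1424.98 + 17.112 = 1442.1.
Reliability = 1442.1 / 1822.4 = 0.791.

0.791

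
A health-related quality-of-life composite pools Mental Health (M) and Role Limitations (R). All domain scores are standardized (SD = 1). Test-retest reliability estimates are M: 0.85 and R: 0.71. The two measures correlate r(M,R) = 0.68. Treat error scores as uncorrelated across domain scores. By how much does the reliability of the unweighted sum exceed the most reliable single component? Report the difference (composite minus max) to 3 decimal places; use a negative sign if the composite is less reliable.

Var(sum) = 2 + 1.36 = 3.36; true-score variance = 1.56 + 1.36 = 2.92; composite reliability = 0.8690.
Max component reliability = 0.8500.
Difference = 0.8690 − 0.8500 = 0.019.

0.019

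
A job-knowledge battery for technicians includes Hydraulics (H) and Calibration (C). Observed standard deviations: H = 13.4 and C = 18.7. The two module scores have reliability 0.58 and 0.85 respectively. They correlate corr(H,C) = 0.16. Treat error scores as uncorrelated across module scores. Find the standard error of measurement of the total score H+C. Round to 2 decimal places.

Var(total) = 529.25 + 80.1856 = 609.436.
True-score variance = 401.381 + 80.1856 = 481.567, so reliability = 0.7902.
Error variance = 609.436 − 481.567 = 127.869; SEM = √127.869 = 11.31.

11.31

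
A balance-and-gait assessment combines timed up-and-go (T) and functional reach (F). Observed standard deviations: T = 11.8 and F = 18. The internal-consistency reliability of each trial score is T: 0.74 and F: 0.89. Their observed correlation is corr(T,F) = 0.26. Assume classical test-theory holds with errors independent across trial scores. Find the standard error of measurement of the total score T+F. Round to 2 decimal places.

Var(total) = 463.24 + 110.448 = 573.688.
True-score variance = 391.398 + 110.448 = 501.846, so reliability = 0.8748.
Error variance = 573.688 − 501.846 = 71.8424; SEM = √71.8424 = 8.48.

8.48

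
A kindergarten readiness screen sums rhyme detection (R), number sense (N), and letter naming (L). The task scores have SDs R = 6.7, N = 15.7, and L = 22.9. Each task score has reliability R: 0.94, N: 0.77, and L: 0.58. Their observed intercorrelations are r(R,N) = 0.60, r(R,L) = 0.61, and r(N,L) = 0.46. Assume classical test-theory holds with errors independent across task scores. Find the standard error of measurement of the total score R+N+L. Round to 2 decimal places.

Var(total) = 815.79 + 644.18 = 1459.97.
True-score variance = 536.152 + 644.18 = 1180.33, so reliability = 0.8085.
Error variance = 1459.97 − 1180.33 = 279.638; SEM = √279.638 = 16.72.

16.72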